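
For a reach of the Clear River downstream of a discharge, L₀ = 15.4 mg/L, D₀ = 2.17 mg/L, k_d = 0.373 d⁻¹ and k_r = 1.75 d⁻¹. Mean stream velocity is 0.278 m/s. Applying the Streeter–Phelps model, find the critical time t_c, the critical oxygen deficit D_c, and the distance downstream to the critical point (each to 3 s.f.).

t_c ≈ 0.589 d; D_c ≈ 2.63 mg/L; x_c ≈ 14.2 km

At the critical point dD/dt = 0, so k_d L₀ e^(−k_d t) = k_r D. Substituting D(t) from the Streeter–Phelps equation and solving for t gives
t_c = ln[(k_r/k_d)(1 − D₀(k_r−k_d)/(k_d L₀))] / (k_r−k_d).
Here k_r−k_d = 1.377 d⁻¹ and 1 − D₀(k_r−k_d)/(k_d L₀) = 1 − 2.17×1.377/(0.373×15.4) = 0.4798, so
t_c = ln(4.692 × 0.4798) / 1.377 = 0.8114 / 1.377 = 0.5893 d.
D_c = (k_d/k_r) L₀ e^(−k_d t_c) = (0.373/1.75) × 15.4 × e^(−0.373×0.5893) = 0.2131 × 15.4 × 0.8027 = 2.635 mg/L.
x_c = v t_c = 0.278 m/s × 0.5893 d × 86400 s/d = 14150 m ≈ 14.2 km.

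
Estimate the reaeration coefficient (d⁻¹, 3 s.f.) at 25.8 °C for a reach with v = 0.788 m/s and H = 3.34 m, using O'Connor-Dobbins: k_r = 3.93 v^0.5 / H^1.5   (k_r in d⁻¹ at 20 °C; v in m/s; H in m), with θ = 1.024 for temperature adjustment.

k_r(20) = 3.93 × 0.788^0.5 / 3.34^1.5 = 3.93 × 0.8877 / 6.104 = 0.5715 d⁻¹.
k_r(25.8) = 0.5715 × 1.024^(25.8−20) = 0.5715 × 1.147 = 0.6558 d⁻¹.

k_r ≈ 0.656 d⁻¹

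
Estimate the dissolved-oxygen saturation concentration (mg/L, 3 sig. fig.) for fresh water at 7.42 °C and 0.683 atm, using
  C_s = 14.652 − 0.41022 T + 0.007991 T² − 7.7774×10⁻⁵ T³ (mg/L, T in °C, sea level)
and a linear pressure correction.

At sea level: C_s = 14.652 − 0.41022×7.42 + 0.007991×7.42² − 7.7774×10⁻⁵×7.42³ = 12.02 mg/L.
Pressure correction: C_s' = 12.02 × 0.683 = 8.207 mg/L.

C_s ≈ 8.21 mg/L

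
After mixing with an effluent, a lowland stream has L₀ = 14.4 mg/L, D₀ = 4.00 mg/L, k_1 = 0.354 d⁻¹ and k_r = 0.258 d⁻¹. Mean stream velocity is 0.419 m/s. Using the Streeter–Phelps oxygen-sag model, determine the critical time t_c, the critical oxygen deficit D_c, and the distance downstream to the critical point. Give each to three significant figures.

At the critical point dD/dt = 0, so k_1 L₀ e^(−k_1 t) = k_r D. Substituting D(t) from the Streeter–Phelps equation and solving for t gives
t_c = ln[(k_r/k_1)(1 − D₀(k_r−k_1)/(k_1 L₀))] / (k_r−k_1).
Here k_r−k_1 = -0.09600 d⁻¹ and 1 − D₀(k_r−k_1)/(k_1 L₀) = 1 − 4.00×-0.09600/(0.354×14.4) = 1.075, so
t_c = ln(0.7288 × 1.075) / -0.09600 = -0.2437 / -0.09600 = 2.539 d.
D_c = (k_1/k_r) L₀ e^(−k_1 t_c) = (0.354/0.258) × 14.4 × e^(−0.354×2.539) = 1.372 × 14.4 × 0.4071 = 8.044 mg/L.
x_c = v t_c = 0.419 m/s × 2.539 d × 86400 s/d = 91900 m ≈ 91.9 km.

t_c ≈ 2.54 d; D_c ≈ 8.04 mg/L; x_c ≈ 91.9 km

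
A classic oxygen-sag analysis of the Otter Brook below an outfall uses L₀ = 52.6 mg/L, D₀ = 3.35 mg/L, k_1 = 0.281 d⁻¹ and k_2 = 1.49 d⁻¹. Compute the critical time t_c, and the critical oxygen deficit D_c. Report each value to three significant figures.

t_c ≈ 1.11 d; D_c ≈ 7.25 mg/L

With k_2/k_1 = 5.302 and 1 − D₀(k_2−k_1)/(k_1 L₀) = 0.7260,
t_c = ln(5.302 × 0.7260) / (1.49 − 0.281) = ln(3.850) / 1.209 = 1.348/1.209 = 1.115 d.
D_c = (k_1/k_2) L₀ e^(−k_1 t_c) = (0.281/1.49) × 52.6 × e^(−0.281×1.115) = 0.1886 × 52.6 × 0.7310 = 7.252 mg/L.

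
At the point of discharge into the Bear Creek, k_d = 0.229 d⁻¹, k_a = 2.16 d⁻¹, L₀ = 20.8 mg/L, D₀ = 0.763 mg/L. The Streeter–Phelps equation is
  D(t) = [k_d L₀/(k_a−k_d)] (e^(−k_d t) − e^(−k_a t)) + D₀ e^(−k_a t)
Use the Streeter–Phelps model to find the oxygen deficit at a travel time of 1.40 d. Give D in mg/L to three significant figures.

D ≈ 1.71 mg/L

k_d L₀/(k_a−k_d) = 0.229×20.8/(2.16−0.229) = 4.763/1.931 = 2.467 mg/L.
e^(−k_d t) = e^(−0.229×1.400) = 0.7257; e^(−k_a t) = e^(−2.16×1.400) = 0.04861.
D = 2.467 × (0.7257 − 0.04861) + 0.763 × 0.04861 = 1.670 + 0.03709 = 1.707 mg/L.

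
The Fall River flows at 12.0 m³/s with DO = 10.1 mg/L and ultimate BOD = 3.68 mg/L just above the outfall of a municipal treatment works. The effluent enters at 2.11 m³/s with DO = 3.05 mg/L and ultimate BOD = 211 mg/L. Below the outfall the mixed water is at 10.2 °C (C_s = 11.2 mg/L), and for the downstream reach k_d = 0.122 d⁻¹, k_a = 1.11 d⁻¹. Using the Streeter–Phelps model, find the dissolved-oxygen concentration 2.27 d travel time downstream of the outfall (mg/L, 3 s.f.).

Mixed DO = (12.0×10.1 + 2.11×3.05)/(12.0+2.11) = 127.6/14.11 = 9.046 mg/L.
Mixed L₀ = (12.0×3.68 + 2.11×211)/(14.11) = 489.4/14.11 = 34.68 mg/L.
Initial deficit D₀ = C_s − DO₀ = 11.2 − 9.046 = 2.154 mg/L.
D(2.27) = [0.122×34.68/(1.11−0.122)](e^(−0.122×2.27) − e^(−1.11×2.27)) + 2.154 e^(−1.11×2.27)
= 4.283 × (0.7581 − 0.08048) + 2.154 × 0.08048 = 3.075 mg/L.
DO = 11.2 − 3.075 = 8.125 mg/L.

DO ≈ 8.12 mg/L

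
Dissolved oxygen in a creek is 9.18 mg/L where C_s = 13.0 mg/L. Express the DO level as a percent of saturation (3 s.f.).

% saturation = C/C_s × 100 = 9.18/13.0 × 100 = 70.6 %.

70.6 % saturation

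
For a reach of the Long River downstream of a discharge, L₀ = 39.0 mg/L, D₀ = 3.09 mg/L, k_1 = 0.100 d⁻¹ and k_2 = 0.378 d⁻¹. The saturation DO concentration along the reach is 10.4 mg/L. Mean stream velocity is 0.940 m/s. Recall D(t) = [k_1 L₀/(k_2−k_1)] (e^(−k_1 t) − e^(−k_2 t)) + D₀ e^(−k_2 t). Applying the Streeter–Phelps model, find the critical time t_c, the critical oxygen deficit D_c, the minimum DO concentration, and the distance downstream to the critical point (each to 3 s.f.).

t_c = [1/(k_2−k_1)] ln[(k_2/k_1)(1 − D₀(k_2−k_1)/(k_1 L₀))]
= [1/(0.378−0.100)] ln[(0.378/0.100)(1 − 3.09×0.2780/(0.100×39.0))]
= (1/0.2780) ln[3.780 × 0.7797] = 3.597 × ln(2.947) = 3.597 × 1.081 = 3.888 d.
D_c = (k_1/k_2) L₀ e^(−k_1 t_c) = (0.100/0.378) × 39.0 × e^(−0.100×3.888) = 0.2646 × 39.0 × 0.6779 = 6.994 mg/L.
Minimum DO = C_s − D_c = 10.4 − 6.994 = 3.406 mg/L.
x_c = v t_c = 0.940 m/s × 3.888 d × 86400 s/d = 315800 m ≈ 316 km.

t_c ≈ 3.89 d; D_c ≈ 6.99 mg/L; min DO ≈ 3.41 mg/L; x_c ≈ 316 km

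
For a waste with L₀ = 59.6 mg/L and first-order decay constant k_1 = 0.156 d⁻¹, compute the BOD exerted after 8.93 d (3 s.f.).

y ≈ 44.8 mg/L

y_t = L₀(1 − e^(−k_1 t)) = 59.6 × (1 − e^(−0.156×8.93))
= 59.6 × (1 − 0.2483) = 59.6 × 0.7517 = 44.80 mg/L.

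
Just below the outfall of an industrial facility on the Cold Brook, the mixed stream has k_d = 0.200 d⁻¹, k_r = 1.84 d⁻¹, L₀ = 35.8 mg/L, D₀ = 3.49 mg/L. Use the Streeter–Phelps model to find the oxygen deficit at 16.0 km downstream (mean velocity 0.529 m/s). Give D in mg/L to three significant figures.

D ≈ 3.61 mg/L

Travel time t = x/v = 16.0 km / (0.529 m/s) = 16000 m / 0.529 m/s = 30250 s = 0.3501 d.
k_d L₀/(k_r−k_d) = 0.200×35.8/(1.84−0.200) = 7.160/1.640 = 4.366 mg/L.
e^(−k_d t) = e^(−0.200×0.3501) = 0.9324; e^(−k_r t) = e^(−1.84×0.3501) = 0.5251.
D = 4.366 × (0.9324 − 0.5251) + 3.49 × 0.5251 = 1.778 + 1.833 = 3.611 mg/L.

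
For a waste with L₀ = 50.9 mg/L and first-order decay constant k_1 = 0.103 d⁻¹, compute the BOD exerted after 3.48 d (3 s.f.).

y_t = L₀(1 − e^(−k_1 t)) = 50.9 × (1 − e^(−0.103×3.48))
= 50.9 × (1 − 0.6988) = 50.9 × 0.3012 = 15.33 mg/L.

y ≈ 15.3 mg/L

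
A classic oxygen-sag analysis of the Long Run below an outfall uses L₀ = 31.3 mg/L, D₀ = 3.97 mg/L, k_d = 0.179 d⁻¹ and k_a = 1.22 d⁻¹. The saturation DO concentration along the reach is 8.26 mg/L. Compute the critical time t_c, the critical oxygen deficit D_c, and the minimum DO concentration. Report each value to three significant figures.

t_c ≈ 0.558 d; D_c ≈ 4.16 mg/L; min DO ≈ 4.10 mg/L

At the critical point dD/dt = 0, so k_d L₀ e^(−k_d t) = k_a D. Substituting D(t) from the Streeter–Phelps equation and solving for t gives
t_c = ln[(k_a/k_d)(1 − D₀(k_a−k_d)/(k_d L₀))] / (k_a−k_d).
Here k_a−k_d = 1.041 d⁻¹ and 1 − D₀(k_a−k_d)/(k_d L₀) = 1 − 3.97×1.041/(0.179×31.3) = 0.2624, so
t_c = ln(6.816 × 0.2624) / 1.041 = 0.5812 / 1.041 = 0.5583 d.
D_c = (k_d/k_a) L₀ e^(−k_d t_c) = (0.179/1.22) × 31.3 × e^(−0.179×0.5583) = 0.1467 × 31.3 × 0.9049 = 4.156 mg/L.
Minimum DO = C_s − D_c = 8.26 − 4.156 = 4.104 mg/L.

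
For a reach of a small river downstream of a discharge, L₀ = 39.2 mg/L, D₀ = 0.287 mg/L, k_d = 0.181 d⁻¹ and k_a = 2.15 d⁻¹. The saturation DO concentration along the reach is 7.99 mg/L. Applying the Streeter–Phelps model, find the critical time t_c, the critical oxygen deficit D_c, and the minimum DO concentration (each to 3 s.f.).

t_c ≈ 1.21 d; D_c ≈ 2.65 mg/L; min DO ≈ 5.34 mg/L

At the critical point dD/dt = 0, so k_d L₀ e^(−k_d t) = k_a D. Substituting D(t) from the Streeter–Phelps equation and solving for t gives
t_c = ln[(k_a/k_d)(1 − D₀(k_a−k_d)/(k_d L₀))] / (k_a−k_d).
Here k_a−k_d = 1.969 d⁻¹ and 1 − D₀(k_a−k_d)/(k_d L₀) = 1 − 0.287×1.969/(0.181×39.2) = 0.9204, so
t_c = ln(11.88 × 0.9204) / 1.969 = 2.392 / 1.969 = 1.215 d.
D_c = (k_d/k_a) L₀ e^(−k_d t_c) = (0.181/2.15) × 39.2 × e^(−0.181×1.215) = 0.08419 × 39.2 × 0.8026 = 2.649 mg/L.
Minimum DO = C_s − D_c = 7.99 − 2.649 = 5.341 mg/L.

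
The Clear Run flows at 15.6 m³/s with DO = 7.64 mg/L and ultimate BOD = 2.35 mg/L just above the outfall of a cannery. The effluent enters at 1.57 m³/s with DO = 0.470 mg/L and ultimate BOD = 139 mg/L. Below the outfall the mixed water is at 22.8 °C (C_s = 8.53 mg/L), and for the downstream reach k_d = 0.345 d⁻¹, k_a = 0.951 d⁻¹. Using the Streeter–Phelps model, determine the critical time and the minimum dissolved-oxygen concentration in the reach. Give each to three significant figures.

t_c ≈ 1.34 d; minimum DO ≈ 5.14 mg/L

Mixed DO = (15.6×7.64 + 1.57×0.470)/(15.6+1.57) = 119.9/17.17 = 6.984 mg/L.
Mixed L₀ = (15.6×2.35 + 1.57×139)/(17.17) = 254.9/17.17 = 14.85 mg/L.
Initial deficit D₀ = C_s − DO₀ = 8.53 − 6.984 = 1.546 mg/L.
t_c = (1/0.6060) ln[(0.951/0.345)(1 − 1.546×0.6060/(0.345×14.85))] = 1.650 × ln(2.252) = 1.340 d.
D_c = (0.345/0.951) × 14.85 × e^(−0.345×1.340) = 0.3628 × 14.85 × 0.6298 = 3.392 mg/L.
Minimum DO = 8.53 − 3.392 = 5.138 mg/L.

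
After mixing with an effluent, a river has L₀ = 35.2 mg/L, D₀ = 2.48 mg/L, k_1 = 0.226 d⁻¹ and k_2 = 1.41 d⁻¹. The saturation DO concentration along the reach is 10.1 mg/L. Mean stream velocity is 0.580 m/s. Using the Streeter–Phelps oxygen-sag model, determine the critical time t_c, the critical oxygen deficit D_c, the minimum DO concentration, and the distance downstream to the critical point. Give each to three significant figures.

With k_2/k_1 = 6.239 and 1 − D₀(k_2−k_1)/(k_1 L₀) = 0.6309,
t_c = ln(6.239 × 0.6309) / (1.41 − 0.226) = ln(3.936) / 1.184 = 1.370/1.184 = 1.157 d.
D_c = (k_1/k_2) L₀ e^(−k_1 t_c) = (0.226/1.41) × 35.2 × e^(−0.226×1.157) = 0.1603 × 35.2 × 0.7699 = 4.344 mg/L.
Minimum DO = C_s − D_c = 10.1 − 4.344 = 5.756 mg/L.
x_c = v t_c = 0.580 m/s × 1.157 d × 86400 s/d = 57990 m ≈ 58.0 km.

t_c ≈ 1.16 d; D_c ≈ 4.34 mg/L; min DO ≈ 5.76 mg/L; x_c ≈ 58.0 km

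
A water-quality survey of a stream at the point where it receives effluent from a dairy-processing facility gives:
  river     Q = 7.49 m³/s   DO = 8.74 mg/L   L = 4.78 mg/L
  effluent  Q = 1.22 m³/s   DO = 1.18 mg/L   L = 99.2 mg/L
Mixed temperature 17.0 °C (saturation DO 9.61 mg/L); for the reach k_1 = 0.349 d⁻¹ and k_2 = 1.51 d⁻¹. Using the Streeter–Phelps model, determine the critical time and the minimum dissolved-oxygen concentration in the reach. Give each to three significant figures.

Mixed DO = (7.49×8.74 + 1.22×1.18)/(7.49+1.22) = 66.90/8.710 = 7.681 mg/L.
Mixed L₀ = (7.49×4.78 + 1.22×99.2)/(8.710) = 156.8/8.710 = 18.01 mg/L.
Initial deficit D₀ = C_s − DO₀ = 9.61 − 7.681 = 1.929 mg/L.
t_c = (1/1.161) ln[(1.51/0.349)(1 − 1.929×1.161/(0.349×18.01))] = 0.8613 × ln(2.785) = 0.8821 d.
D_c = (0.349/1.51) × 18.01 × e^(−0.349×0.8821) = 0.2311 × 18.01 × 0.7350 = 3.059 mg/L.
Minimum DO = 9.61 − 3.059 = 6.551 mg/L.

t_c ≈ 0.882 d; minimum DO ≈ 6.55 mg/L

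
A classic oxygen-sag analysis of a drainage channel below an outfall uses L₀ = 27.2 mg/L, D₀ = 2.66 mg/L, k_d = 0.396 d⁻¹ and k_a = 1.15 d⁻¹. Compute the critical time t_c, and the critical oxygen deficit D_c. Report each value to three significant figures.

With k_a/k_d = 2.904 and 1 − D₀(k_a−k_d)/(k_d L₀) = 0.8138,
t_c = ln(2.904 × 0.8138) / (1.15 − 0.396) = ln(2.363) / 0.7540 = 0.8601/0.7540 = 1.141 d.
L(t_c) = L₀ e^(−k_d t_c) = 27.2 × 0.6365 = 17.31 mg/L, and at the critical point k_a D_c = k_d L, so D_c = (0.396/1.15) × 17.31 = 5.962 mg/L.

t_c ≈ 1.14 d; D_c ≈ 5.96 mg/L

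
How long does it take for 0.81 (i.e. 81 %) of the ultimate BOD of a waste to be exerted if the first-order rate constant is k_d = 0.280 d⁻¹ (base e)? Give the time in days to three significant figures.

y/L₀ = 1 − e^(−k_d t) = 0.81 ⇒ e^(−k_d t) = 0.190
t = −ln(0.190) / 0.280 = 1.661 / 0.280 = 5.931 d.

t ≈ 5.93 d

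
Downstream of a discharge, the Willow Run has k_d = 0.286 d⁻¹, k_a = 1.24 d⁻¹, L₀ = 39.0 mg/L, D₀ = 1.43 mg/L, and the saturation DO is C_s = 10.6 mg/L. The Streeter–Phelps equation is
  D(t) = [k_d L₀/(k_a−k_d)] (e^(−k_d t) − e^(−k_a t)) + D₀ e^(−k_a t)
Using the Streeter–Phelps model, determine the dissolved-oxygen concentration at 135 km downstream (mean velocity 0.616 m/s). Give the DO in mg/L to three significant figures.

DO ≈ 5.38 mg/L

Travel time t = x/v = 135 km / (0.616 m/s) = 135000 m / 0.616 m/s = 219200 s = 2.537 d.
k_d L₀/(k_a−k_d) = 0.286×39.0/(1.24−0.286) = 11.15/0.9540 = 11.69 mg/L.
e^(−k_d t) = e^(−0.286×2.537) = 0.4841; e^(−k_a t) = e^(−1.24×2.537) = 0.04305.
D = 11.69 × (0.4841 − 0.04305) + 1.43 × 0.04305 = 5.157 + 0.06157 = 5.218 mg/L.
DO = C_s − D = 10.6 − 5.218 = 5.382 mg/L.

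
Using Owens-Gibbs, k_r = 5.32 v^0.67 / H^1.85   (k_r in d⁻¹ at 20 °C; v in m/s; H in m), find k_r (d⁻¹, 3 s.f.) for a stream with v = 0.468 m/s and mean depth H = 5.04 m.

k_r = 5.32 × 0.468^0.67 / 5.04^1.85 = 5.32 × 0.6013 / 19.93 = 0.1605 d⁻¹.

k_r ≈ 0.161 d⁻¹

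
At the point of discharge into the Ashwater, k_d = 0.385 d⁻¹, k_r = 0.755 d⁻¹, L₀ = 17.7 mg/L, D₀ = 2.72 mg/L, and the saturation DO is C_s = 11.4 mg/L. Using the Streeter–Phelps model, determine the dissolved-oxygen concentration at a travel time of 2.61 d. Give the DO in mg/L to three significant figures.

DO ≈ 6.85 mg/L

k_d L₀/(k_r−k_d) = 0.385×17.7/(0.755−0.385) = 6.814/0.3700 = 18.42 mg/L.
e^(−k_d t) = e^(−0.385×2.610) = 0.3661; e^(−k_r t) = e^(−0.755×2.610) = 0.1394.
D = 18.42 × (0.3661 − 0.1394) + 2.72 × 0.1394 = 4.176 + 0.3791 = 4.555 mg/L.
DO = C_s − D = 11.4 − 4.555 = 6.845 mg/L.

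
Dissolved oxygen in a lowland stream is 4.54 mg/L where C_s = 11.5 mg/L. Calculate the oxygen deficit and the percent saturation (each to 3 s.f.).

D = C_s − C = 11.5 − 4.54 = 6.96 mg/L.
% saturation = 4.54/11.5 × 100 = 39.5 %.

D ≈ 6.96 mg/L; 39.5 % saturation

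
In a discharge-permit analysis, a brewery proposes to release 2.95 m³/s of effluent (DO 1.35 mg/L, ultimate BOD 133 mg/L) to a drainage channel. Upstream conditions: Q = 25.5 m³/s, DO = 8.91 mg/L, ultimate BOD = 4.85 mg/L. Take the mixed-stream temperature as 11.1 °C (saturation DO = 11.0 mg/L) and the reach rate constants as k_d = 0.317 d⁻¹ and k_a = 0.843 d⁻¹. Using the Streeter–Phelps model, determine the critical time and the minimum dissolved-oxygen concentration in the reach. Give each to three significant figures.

Mixed DO = (25.5×8.91 + 2.95×1.35)/(25.5+2.95) = 231.2/28.45 = 8.126 mg/L.
Mixed L₀ = (25.5×4.85 + 2.95×133)/(28.45) = 516.0/28.45 = 18.14 mg/L.
Initial deficit D₀ = C_s − DO₀ = 11.0 − 8.126 = 2.874 mg/L.
t_c = (1/0.5260) ln[(0.843/0.317)(1 − 2.874×0.5260/(0.317×18.14))] = 1.901 × ln(1.960) = 1.280 d.
D_c = (0.317/0.843) × 18.14 × e^(−0.317×1.280) = 0.3760 × 18.14 × 0.6666 = 4.546 mg/L.
Minimum DO = 11.0 − 4.546 = 6.454 mg/L.

t_c ≈ 1.28 d; minimum DO ≈ 6.45 mg/L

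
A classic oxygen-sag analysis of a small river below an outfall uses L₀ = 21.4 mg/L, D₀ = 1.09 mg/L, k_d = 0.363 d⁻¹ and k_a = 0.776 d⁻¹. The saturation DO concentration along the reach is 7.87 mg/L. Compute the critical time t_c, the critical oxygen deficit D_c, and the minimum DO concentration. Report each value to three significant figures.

With k_a/k_d = 2.138 and 1 − D₀(k_a−k_d)/(k_d L₀) = 0.9420,
t_c = ln(2.138 × 0.9420) / (0.776 − 0.363) = ln(2.014) / 0.4130 = 0.7001/0.4130 = 1.695 d.
D_c = (k_d/k_a) L₀ e^(−k_d t_c) = (0.363/0.776) × 21.4 × e^(−0.363×1.695) = 0.4678 × 21.4 × 0.5405 = 5.410 mg/L.
Minimum DO = C_s − D_c = 7.87 − 5.410 = 2.460 mg/L.

t_c ≈ 1.70 d; D_c ≈ 5.41 mg/L; min DO ≈ 2.46 mg/L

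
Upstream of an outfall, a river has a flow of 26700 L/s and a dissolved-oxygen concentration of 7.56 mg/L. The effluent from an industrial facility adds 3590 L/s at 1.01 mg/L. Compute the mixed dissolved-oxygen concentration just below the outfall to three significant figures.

6.78 mg/L

Flow-weighted mixing: C = (Q_r C_r + Q_w C_w)/(Q_r + Q_w)
= (26700×7.56 + 3590×1.01)/(26700 + 3590) = 205500/30290 = 6.784 mg/L.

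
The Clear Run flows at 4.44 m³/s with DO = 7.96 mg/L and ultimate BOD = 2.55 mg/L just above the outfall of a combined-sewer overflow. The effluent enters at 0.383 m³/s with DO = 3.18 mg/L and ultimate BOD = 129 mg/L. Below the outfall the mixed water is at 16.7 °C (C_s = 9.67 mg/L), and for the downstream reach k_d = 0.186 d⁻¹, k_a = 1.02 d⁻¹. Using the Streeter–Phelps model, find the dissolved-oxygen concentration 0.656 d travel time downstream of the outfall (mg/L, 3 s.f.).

DO ≈ 7.55 mg/L

Mixed DO = (4.44×7.96 + 0.383×3.18)/(4.44+0.383) = 36.56/4.823 = 7.580 mg/L.
Mixed L₀ = (4.44×2.55 + 0.383×129)/(4.823) = 60.73/4.823 = 12.59 mg/L.
Initial deficit D₀ = C_s − DO₀ = 9.67 − 7.580 = 2.090 mg/L.
D(0.656) = [0.186×12.59/(1.02−0.186)](e^(−0.186×0.656) − e^(−1.02×0.656)) + 2.090 e^(−1.02×0.656)
= 2.808 × (0.8851 − 0.5122) + 2.090 × 0.5122 = 2.118 mg/L.
DO = 9.67 − 2.118 = 7.552 mg/L.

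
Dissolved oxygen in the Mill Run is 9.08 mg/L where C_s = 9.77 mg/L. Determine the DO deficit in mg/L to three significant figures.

D = C_s − C = 9.77 − 9.08 = 0.690 mg/L.

D ≈ 0.690 mg/L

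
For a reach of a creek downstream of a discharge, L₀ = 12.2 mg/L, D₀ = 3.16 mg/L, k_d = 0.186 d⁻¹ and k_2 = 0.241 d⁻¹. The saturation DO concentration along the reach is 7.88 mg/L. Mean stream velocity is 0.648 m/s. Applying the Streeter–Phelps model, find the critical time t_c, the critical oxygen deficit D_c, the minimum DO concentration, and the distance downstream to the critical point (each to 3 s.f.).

t_c ≈ 3.26 d; D_c ≈ 5.13 mg/L; min DO ≈ 2.75 mg/L; x_c ≈ 183 km

At the critical point dD/dt = 0, so k_d L₀ e^(−k_d t) = k_2 D. Substituting D(t) from the Streeter–Phelps equation and solving for t gives
t_c = ln[(k_2/k_d)(1 − D₀(k_2−k_d)/(k_d L₀))] / (k_2−k_d).
Here k_2−k_d = 0.05500 d⁻¹ and 1 − D₀(k_2−k_d)/(k_d L₀) = 1 − 3.16×0.05500/(0.186×12.2) = 0.9234, so
t_c = ln(1.296 × 0.9234) / 0.05500 = 0.1794 / 0.05500 = 3.261 d.
D_c = (k_d/k_2) L₀ e^(−k_d t_c) = (0.186/0.241) × 12.2 × e^(−0.186×3.261) = 0.7718 × 12.2 × 0.5452 = 5.134 mg/L.
Minimum DO = C_s − D_c = 7.88 − 5.134 = 2.746 mg/L.
x_c = v t_c = 0.648 m/s × 3.261 d × 86400 s/d = 182600 m ≈ 183 km.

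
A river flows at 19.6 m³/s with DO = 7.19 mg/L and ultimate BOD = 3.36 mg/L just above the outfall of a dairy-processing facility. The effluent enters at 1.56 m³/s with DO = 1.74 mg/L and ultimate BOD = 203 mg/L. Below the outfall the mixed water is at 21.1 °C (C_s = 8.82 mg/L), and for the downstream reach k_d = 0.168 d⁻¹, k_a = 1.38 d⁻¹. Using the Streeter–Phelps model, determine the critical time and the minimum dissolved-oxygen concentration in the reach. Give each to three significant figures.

Mixed DO = (19.6×7.19 + 1.56×1.74)/(19.6+1.56) = 143.6/21.16 = 6.788 mg/L.
Mixed L₀ = (19.6×3.36 + 1.56×203)/(21.16) = 382.5/21.16 = 18.08 mg/L.
Initial deficit D₀ = C_s − DO₀ = 8.82 − 6.788 = 2.032 mg/L.
t_c = (1/1.212) ln[(1.38/0.168)(1 − 2.032×1.212/(0.168×18.08))] = 0.8251 × ln(1.554) = 0.3638 d.
D_c = (0.168/1.38) × 18.08 × e^(−0.168×0.3638) = 0.1217 × 18.08 × 0.9407 = 2.070 mg/L.
Minimum DO = 8.82 − 2.070 = 6.750 mg/L.

t_c ≈ 0.364 d; minimum DO ≈ 6.75 mg/L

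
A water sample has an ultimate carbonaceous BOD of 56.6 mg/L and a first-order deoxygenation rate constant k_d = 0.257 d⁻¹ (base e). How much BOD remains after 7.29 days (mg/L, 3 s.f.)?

L ≈ 8.69 mg/L

L_t = L₀ e^(−k_d t) = 56.6 × e^(−0.257×7.29) = 56.6 × 0.1536 = 8.693 mg/L.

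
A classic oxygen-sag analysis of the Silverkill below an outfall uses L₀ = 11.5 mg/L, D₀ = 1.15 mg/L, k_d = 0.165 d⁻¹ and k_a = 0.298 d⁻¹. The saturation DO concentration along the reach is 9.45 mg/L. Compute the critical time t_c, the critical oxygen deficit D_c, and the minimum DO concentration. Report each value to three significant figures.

At the critical point dD/dt = 0, so k_d L₀ e^(−k_d t) = k_a D. Substituting D(t) from the Streeter–Phelps equation and solving for t gives
t_c = ln[(k_a/k_d)(1 − D₀(k_a−k_d)/(k_d L₀))] / (k_a−k_d).
Here k_a−k_d = 0.1330 d⁻¹ and 1 − D₀(k_a−k_d)/(k_d L₀) = 1 − 1.15×0.1330/(0.165×11.5) = 0.9194, so
t_c = ln(1.806 × 0.9194) / 0.1330 = 0.5071 / 0.1330 = 3.813 d.
L(t_c) = L₀ e^(−k_d t_c) = 11.5 × 0.5331 = 6.130 mg/L, and at the critical point k_a D_c = k_d L, so D_c = (0.165/0.298) × 6.130 = 3.394 mg/L.
Minimum DO = C_s − D_c = 9.45 − 3.394 = 6.056 mg/L.

t_c ≈ 3.81 d; D_c ≈ 3.39 mg/L; min DO ≈ 6.06 mg/L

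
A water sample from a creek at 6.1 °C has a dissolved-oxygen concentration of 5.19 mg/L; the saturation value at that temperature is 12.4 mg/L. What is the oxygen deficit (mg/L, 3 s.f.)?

D = C_s − C = 12.4 − 5.19 = 7.21 mg/L.

D ≈ 7.21 mg/L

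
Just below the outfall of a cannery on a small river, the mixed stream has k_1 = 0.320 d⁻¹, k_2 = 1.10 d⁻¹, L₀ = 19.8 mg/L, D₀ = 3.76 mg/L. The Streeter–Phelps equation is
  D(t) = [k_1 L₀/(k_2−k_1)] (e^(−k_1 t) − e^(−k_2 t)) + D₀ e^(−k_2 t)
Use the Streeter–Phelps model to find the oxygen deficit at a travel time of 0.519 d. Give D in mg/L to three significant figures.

k_1 L₀/(k_2−k_1) = 0.320×19.8/(1.10−0.320) = 6.336/0.7800 = 8.123 mg/L.
e^(−k_1 t) = e^(−0.320×0.5190) = 0.8470; e^(−k_2 t) = e^(−1.10×0.5190) = 0.5650.
D = 8.123 × (0.8470 − 0.5650) + 3.76 × 0.5650 = 2.290 + 2.124 = 4.415 mg/L.

D ≈ 4.41 mg/L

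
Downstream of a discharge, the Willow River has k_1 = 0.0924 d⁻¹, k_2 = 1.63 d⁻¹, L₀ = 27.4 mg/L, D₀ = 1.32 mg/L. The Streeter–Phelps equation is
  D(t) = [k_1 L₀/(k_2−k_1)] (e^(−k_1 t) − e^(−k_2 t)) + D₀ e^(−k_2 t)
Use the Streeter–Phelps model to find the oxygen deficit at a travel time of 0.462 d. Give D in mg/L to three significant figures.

k_1 L₀/(k_2−k_1) = 0.0924×27.4/(1.63−0.0924) = 2.532/1.538 = 1.647 mg/L.
e^(−k_1 t) = e^(−0.0924×0.4620) = 0.9582; e^(−k_2 t) = e^(−1.63×0.4620) = 0.4709.
D = 1.647 × (0.9582 − 0.4709) + 1.32 × 0.4709 = 0.8023 + 0.6216 = 1.424 mg/L.

D ≈ 1.42 mg/L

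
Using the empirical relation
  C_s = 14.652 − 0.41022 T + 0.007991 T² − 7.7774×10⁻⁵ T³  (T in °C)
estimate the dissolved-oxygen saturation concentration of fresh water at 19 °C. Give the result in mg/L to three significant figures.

C_s ≈ 9.21 mg/L

C_s = 14.652 − 0.41022×19 + 0.007991×19² − 7.7774×10⁻⁵×19³ = 9.209 mg/L.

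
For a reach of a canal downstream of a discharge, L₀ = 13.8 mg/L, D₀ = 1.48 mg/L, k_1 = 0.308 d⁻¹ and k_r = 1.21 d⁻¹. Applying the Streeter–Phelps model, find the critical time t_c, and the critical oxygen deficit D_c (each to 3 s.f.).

t_c = [1/(k_r−k_1)] ln[(k_r/k_1)(1 − D₀(k_r−k_1)/(k_1 L₀))]
= [1/(1.21−0.308)] ln[(1.21/0.308)(1 − 1.48×0.9020/(0.308×13.8))]
= (1/0.9020) ln[3.929 × 0.6859] = 1.109 × ln(2.695) = 1.109 × 0.9913 = 1.099 d.
D_c = (k_1/k_r) L₀ e^(−k_1 t_c) = (0.308/1.21) × 13.8 × e^(−0.308×1.099) = 0.2545 × 13.8 × 0.7128 = 2.504 mg/L.

t_c ≈ 1.10 d; D_c ≈ 2.50 mg/L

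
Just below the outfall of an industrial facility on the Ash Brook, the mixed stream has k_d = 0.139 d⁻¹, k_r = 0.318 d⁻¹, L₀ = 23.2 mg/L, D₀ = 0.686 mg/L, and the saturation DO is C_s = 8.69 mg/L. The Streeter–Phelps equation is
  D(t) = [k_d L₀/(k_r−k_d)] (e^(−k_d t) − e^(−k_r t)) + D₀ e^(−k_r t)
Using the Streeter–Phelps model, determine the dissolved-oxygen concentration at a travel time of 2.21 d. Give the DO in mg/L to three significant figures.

k_d L₀/(k_r−k_d) = 0.139×23.2/(0.318−0.139) = 3.225/0.1790 = 18.02 mg/L.
e^(−k_d t) = e^(−0.139×2.210) = 0.7355; e^(−k_r t) = e^(−0.318×2.210) = 0.4952.
D = 18.02 × (0.7355 − 0.4952) + 0.686 × 0.4952 = 4.329 + 0.3397 = 4.669 mg/L.
DO = C_s − D = 8.69 − 4.669 = 4.021 mg/L.

DO ≈ 4.02 mg/L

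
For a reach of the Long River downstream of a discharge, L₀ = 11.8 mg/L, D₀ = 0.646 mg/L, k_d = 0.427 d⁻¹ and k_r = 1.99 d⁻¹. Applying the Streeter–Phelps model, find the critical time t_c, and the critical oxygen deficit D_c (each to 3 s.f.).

t_c = [1/(k_r−k_d)] ln[(k_r/k_d)(1 − D₀(k_r−k_d)/(k_d L₀))]
= [1/(1.99−0.427)] ln[(1.99/0.427)(1 − 0.646×1.563/(0.427×11.8))]
= (1/1.563) ln[4.660 × 0.7996] = 0.6398 × ln(3.727) = 0.6398 × 1.315 = 0.8416 d.
D_c = (k_d/k_r) L₀ e^(−k_d t_c) = (0.427/1.99) × 11.8 × e^(−0.427×0.8416) = 0.2146 × 11.8 × 0.6981 = 1.768 mg/L.

t_c ≈ 0.842 d; D_c ≈ 1.77 mg/L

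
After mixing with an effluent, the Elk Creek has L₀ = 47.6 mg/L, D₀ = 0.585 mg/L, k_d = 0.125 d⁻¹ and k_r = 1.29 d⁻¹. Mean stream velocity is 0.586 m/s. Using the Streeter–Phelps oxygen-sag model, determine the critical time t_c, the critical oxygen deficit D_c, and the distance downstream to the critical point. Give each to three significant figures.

With k_r/k_d = 10.32 and 1 − D₀(k_r−k_d)/(k_d L₀) = 0.8855,
t_c = ln(10.32 × 0.8855) / (1.29 − 0.125) = ln(9.138) / 1.165 = 2.212/1.165 = 1.899 d.
L(t_c) = L₀ e^(−k_d t_c) = 47.6 × 0.7887 = 37.54 mg/L, and at the critical point k_r D_c = k_d L, so D_c = (0.125/1.29) × 37.54 = 3.638 mg/L.
x_c = v t_c = 0.586 m/s × 1.899 d × 86400 s/d = 96150 m ≈ 96.2 km.

t_c ≈ 1.90 d; D_c ≈ 3.64 mg/L; x_c ≈ 96.2 km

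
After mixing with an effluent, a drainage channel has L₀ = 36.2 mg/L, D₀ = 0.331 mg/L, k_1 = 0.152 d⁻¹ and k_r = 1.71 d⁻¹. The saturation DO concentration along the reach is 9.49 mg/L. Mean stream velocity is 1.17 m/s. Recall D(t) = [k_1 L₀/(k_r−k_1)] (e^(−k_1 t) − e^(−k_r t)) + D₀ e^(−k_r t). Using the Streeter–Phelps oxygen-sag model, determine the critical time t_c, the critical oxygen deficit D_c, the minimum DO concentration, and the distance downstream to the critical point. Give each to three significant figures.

t_c ≈ 1.49 d; D_c ≈ 2.57 mg/L; min DO ≈ 6.92 mg/L; x_c ≈ 151 km

t_c = [1/(k_r−k_1)] ln[(k_r/k_1)(1 − D₀(k_r−k_1)/(k_1 L₀))]
= [1/(1.71−0.152)] ln[(1.71/0.152)(1 − 0.331×1.558/(0.152×36.2))]
= (1/1.558) ln[11.25 × 0.9063] = 0.6418 × ln(10.20) = 0.6418 × 2.322 = 1.490 d.
D_c = (k_1/k_r) L₀ e^(−k_1 t_c) = (0.152/1.71) × 36.2 × e^(−0.152×1.490) = 0.08889 × 36.2 × 0.7973 = 2.566 mg/L.
Minimum DO = C_s − D_c = 9.49 − 2.566 = 6.924 mg/L.
x_c = v t_c = 1.17 m/s × 1.490 d × 86400 s/d = 150700 m ≈ 151 km.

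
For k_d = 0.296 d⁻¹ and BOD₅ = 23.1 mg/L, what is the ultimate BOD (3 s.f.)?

L₀ ≈ 29.9 mg/L

BOD₅ = L₀(1 − e^(−5k_d)) ⇒ L₀ = BOD₅ / (1 − e^(−5×0.296))
= 23.1 / (1 − 0.2276) = 23.1 / 0.7724 = 29.91 mg/L.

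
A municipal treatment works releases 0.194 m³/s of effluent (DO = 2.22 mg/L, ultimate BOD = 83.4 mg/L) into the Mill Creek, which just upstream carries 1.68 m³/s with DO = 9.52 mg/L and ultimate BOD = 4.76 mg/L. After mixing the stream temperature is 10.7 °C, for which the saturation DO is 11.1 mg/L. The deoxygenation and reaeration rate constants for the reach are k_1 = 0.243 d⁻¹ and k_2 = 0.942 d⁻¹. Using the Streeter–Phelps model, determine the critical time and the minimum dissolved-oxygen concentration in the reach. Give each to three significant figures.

Mixed DO = (1.68×9.52 + 0.194×2.22)/(1.68+0.194) = 16.42/1.874 = 8.764 mg/L.
Mixed L₀ = (1.68×4.76 + 0.194×83.4)/(1.874) = 24.18/1.874 = 12.90 mg/L.
Initial deficit D₀ = C_s − DO₀ = 11.1 − 8.764 = 2.336 mg/L.
t_c = (1/0.6990) ln[(0.942/0.243)(1 − 2.336×0.6990/(0.243×12.90))] = 1.431 × ln(1.858) = 0.8860 d.
D_c = (0.243/0.942) × 12.90 × e^(−0.243×0.8860) = 0.2580 × 12.90 × 0.8063 = 2.683 mg/L.
Minimum DO = 11.1 − 2.683 = 8.417 mg/L.

t_c ≈ 0.886 d; minimum DO ≈ 8.42 mg/L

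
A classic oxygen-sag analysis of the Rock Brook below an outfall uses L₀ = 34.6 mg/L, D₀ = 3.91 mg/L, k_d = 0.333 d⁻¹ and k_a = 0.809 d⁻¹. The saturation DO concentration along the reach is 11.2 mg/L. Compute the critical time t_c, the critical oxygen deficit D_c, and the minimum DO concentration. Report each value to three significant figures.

t_c ≈ 1.49 d; D_c ≈ 8.66 mg/L; min DO ≈ 2.54 mg/L

With k_a/k_d = 2.429 and 1 − D₀(k_a−k_d)/(k_d L₀) = 0.8385,
t_c = ln(2.429 × 0.8385) / (0.809 − 0.333) = ln(2.037) / 0.4760 = 0.7115/0.4760 = 1.495 d.
D_c = (k_d/k_a) L₀ e^(−k_d t_c) = (0.333/0.809) × 34.6 × e^(−0.333×1.495) = 0.4116 × 34.6 × 0.6079 = 8.658 mg/L.
Minimum DO = C_s − D_c = 11.2 − 8.658 = 2.542 mg/L.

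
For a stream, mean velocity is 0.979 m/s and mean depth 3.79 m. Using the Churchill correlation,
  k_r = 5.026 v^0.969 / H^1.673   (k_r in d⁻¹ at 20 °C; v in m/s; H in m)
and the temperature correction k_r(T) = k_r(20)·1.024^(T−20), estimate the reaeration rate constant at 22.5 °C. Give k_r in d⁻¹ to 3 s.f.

k_r(20) = 5.026 × 0.979^0.969 / 3.79^1.673 = 5.026 × 0.9796 / 9.291 = 0.5299 d⁻¹.
k_r(22.5) = 0.5299 × 1.024^(22.5−20) = 0.5299 × 1.061 = 0.5623 d⁻¹.

k_r ≈ 0.562 d⁻¹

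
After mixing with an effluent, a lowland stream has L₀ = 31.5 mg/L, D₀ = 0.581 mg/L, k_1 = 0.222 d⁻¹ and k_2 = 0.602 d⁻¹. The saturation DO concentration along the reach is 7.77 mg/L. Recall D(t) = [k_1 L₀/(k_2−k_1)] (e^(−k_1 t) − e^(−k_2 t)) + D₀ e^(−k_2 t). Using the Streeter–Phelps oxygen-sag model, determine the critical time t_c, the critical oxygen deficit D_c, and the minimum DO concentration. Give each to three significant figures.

t_c ≈ 2.54 d; D_c ≈ 6.61 mg/L; min DO ≈ 1.16 mg/L

t_c = [1/(k_2−k_1)] ln[(k_2/k_1)(1 − D₀(k_2−k_1)/(k_1 L₀))]
= [1/(0.602−0.222)] ln[(0.602/0.222)(1 − 0.581×0.3800/(0.222×31.5))]
= (1/0.3800) ln[2.712 × 0.9684] = 2.632 × ln(2.626) = 2.632 × 0.9655 = 2.541 d.
D_c = (k_1/k_2) L₀ e^(−k_1 t_c) = (0.222/0.602) × 31.5 × e^(−0.222×2.541) = 0.3688 × 31.5 × 0.5689 = 6.608 mg/L.
Minimum DO = C_s − D_c = 7.77 − 6.608 = 1.162 mg/L.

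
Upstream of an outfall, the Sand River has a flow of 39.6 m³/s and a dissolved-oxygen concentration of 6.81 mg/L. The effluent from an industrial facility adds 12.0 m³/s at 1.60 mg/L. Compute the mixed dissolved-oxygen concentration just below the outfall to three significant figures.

Flow-weighted mixing: C = (Q_r C_r + Q_w C_w)/(Q_r + Q_w)
= (39.6×6.81 + 12.0×1.60)/(39.6 + 12.0) = 288.9/51.60 = 5.598 mg/L.

5.60 mg/L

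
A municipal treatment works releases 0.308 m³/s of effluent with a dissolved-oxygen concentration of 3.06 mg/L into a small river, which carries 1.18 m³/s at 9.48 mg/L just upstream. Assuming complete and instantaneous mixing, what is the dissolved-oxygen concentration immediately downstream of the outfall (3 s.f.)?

8.15 mg/L

Flow-weighted mixing: C = (Q_r C_r + Q_w C_w)/(Q_r + Q_w)
= (1.18×9.48 + 0.308×3.06)/(1.18 + 0.308) = 12.13/1.488 = 8.151 mg/L.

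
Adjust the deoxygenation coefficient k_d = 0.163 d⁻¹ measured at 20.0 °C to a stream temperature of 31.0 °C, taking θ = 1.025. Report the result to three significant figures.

k_d ≈ 0.214 d⁻¹

k_d(T₂) = k_d(T₁) · θ^(T₂−T₁) = 0.163 × 1.025^(31.0−20.0)
= 0.163 × 1.025^11.0 = 0.163 × 1.312 = 0.2139 d⁻¹.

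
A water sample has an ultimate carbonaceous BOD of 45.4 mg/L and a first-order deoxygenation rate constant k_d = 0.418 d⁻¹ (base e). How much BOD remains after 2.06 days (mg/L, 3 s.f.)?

L ≈ 19.2 mg/L

L_t = L₀ e^(−k_d t) = 45.4 × e^(−0.418×2.06) = 45.4 × 0.4227 = 19.19 mg/L.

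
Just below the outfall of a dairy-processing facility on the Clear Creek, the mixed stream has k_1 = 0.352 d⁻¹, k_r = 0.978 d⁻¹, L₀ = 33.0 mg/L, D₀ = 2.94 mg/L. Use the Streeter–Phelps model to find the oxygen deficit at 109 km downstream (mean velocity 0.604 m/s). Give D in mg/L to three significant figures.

D ≈ 6.87 mg/L

Travel time t = x/v = 109 km / (0.604 m/s) = 109000 m / 0.604 m/s = 180500 s = 2.089 d.
k_1 L₀/(k_r−k_1) = 0.352×33.0/(0.978−0.352) = 11.62/0.6260 = 18.56 mg/L.
e^(−k_1 t) = e^(−0.352×2.089) = 0.4794; e^(−k_r t) = e^(−0.978×2.089) = 0.1297.
D = 18.56 × (0.4794 − 0.1297) + 2.94 × 0.1297 = 6.490 + 0.3812 = 6.871 mg/L.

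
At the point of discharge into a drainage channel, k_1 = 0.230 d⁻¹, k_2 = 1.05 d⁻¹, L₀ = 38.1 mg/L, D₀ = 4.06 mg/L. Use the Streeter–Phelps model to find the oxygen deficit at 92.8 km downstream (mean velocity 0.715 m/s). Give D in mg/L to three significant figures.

D ≈ 6.20 mg/L

Travel time t = x/v = 92.8 km / (0.715 m/s) = 92800 m / 0.715 m/s = 129800 s = 1.502 d.
k_1 L₀/(k_2−k_1) = 0.230×38.1/(1.05−0.230) = 8.763/0.8200 = 10.69 mg/L.
e^(−k_1 t) = e^(−0.230×1.502) = 0.7079; e^(−k_2 t) = e^(−1.05×1.502) = 0.2065.
D = 10.69 × (0.7079 − 0.2065) + 4.06 × 0.2065 = 5.358 + 0.8385 = 6.196 mg/L.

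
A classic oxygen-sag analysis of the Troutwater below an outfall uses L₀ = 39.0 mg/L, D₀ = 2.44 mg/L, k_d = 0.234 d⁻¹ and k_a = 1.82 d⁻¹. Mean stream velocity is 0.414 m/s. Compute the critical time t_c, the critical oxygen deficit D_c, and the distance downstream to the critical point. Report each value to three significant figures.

t_c ≈ 0.945 d; D_c ≈ 4.02 mg/L; x_c ≈ 33.8 km

At the critical point dD/dt = 0, so k_d L₀ e^(−k_d t) = k_a D. Substituting D(t) from the Streeter–Phelps equation and solving for t gives
t_c = ln[(k_a/k_d)(1 − D₀(k_a−k_d)/(k_d L₀))] / (k_a−k_d).
Here k_a−k_d = 1.586 d⁻¹ and 1 − D₀(k_a−k_d)/(k_d L₀) = 1 − 2.44×1.586/(0.234×39.0) = 0.5760, so
t_c = ln(7.778 × 0.5760) / 1.586 = 1.500 / 1.586 = 0.9455 d.
D_c = (k_d/k_a) L₀ e^(−k_d t_c) = (0.234/1.82) × 39.0 × e^(−0.234×0.9455) = 0.1286 × 39.0 × 0.8015 = 4.019 mg/L.
x_c = v t_c = 0.414 m/s × 0.9455 d × 86400 s/d = 33820 m ≈ 33.8 km.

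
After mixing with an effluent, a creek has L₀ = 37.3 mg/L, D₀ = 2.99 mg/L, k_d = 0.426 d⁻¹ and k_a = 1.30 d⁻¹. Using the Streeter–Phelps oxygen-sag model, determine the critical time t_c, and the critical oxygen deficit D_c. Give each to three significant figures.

t_c ≈ 1.07 d; D_c ≈ 7.75 mg/L

With k_a/k_d = 3.052 and 1 − D₀(k_a−k_d)/(k_d L₀) = 0.8355,
t_c = ln(3.052 × 0.8355) / (1.30 − 0.426) = ln(2.550) / 0.8740 = 0.9360/0.8740 = 1.071 d.
D_c = (k_d/k_a) L₀ e^(−k_d t_c) = (0.426/1.30) × 37.3 × e^(−0.426×1.071) = 0.3277 × 37.3 × 0.6337 = 7.745 mg/L.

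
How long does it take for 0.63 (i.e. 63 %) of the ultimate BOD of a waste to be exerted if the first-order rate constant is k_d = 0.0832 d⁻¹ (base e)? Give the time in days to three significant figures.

t ≈ 12.0 d

y/L₀ = 1 − e^(−k_d t) = 0.63 ⇒ e^(−k_d t) = 0.370
t = −ln(0.370) / 0.0832 = 0.9943 / 0.0832 = 11.95 d.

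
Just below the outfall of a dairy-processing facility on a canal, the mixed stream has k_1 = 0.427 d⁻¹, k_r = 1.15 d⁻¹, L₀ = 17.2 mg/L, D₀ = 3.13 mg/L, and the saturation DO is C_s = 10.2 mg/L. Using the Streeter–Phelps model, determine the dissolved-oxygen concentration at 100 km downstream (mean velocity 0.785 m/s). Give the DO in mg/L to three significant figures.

Travel time t = x/v = 100 km / (0.785 m/s) = 100000 m / 0.785 m/s = 127400 s = 1.474 d.
k_1 L₀/(k_r−k_1) = 0.427×17.2/(1.15−0.427) = 7.344/0.7230 = 10.16 mg/L.
e^(−k_1 t) = e^(−0.427×1.474) = 0.5328; e^(−k_r t) = e^(−1.15×1.474) = 0.1835.
D = 10.16 × (0.5328 − 0.1835) + 3.13 × 0.1835 = 3.549 + 0.5743 = 4.123 mg/L.
DO = C_s − D = 10.2 − 4.123 = 6.077 mg/L.

DO ≈ 6.08 mg/L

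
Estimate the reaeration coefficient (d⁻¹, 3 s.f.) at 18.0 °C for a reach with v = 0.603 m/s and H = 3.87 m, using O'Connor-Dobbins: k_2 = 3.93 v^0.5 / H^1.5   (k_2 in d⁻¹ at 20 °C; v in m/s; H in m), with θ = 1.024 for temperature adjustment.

k_2 ≈ 0.382 d⁻¹

k_2(20) = 3.93 × 0.603^0.5 / 3.87^1.5 = 3.93 × 0.7765 / 7.613 = 0.4009 d⁻¹.
k_2(18.0) = 0.4009 × 1.024^(18.0−20) = 0.4009 × 0.9537 = 0.3823 d⁻¹.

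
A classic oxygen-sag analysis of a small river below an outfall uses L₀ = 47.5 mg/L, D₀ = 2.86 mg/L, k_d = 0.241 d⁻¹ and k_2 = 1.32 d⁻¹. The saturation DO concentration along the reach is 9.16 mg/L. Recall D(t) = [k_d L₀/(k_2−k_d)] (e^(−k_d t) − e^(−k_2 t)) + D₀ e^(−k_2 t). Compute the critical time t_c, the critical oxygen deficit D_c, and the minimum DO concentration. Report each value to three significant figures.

t_c ≈ 1.28 d; D_c ≈ 6.36 mg/L; min DO ≈ 2.80 mg/L

At the critical point dD/dt = 0, so k_d L₀ e^(−k_d t) = k_2 D. Substituting D(t) from the Streeter–Phelps equation and solving for t gives
t_c = ln[(k_2/k_d)(1 − D₀(k_2−k_d)/(k_d L₀))] / (k_2−k_d).
Here k_2−k_d = 1.079 d⁻¹ and 1 − D₀(k_2−k_d)/(k_d L₀) = 1 − 2.86×1.079/(0.241×47.5) = 0.7304, so
t_c = ln(5.477 × 0.7304) / 1.079 = 1.386 / 1.079 = 1.285 d.
L(t_c) = L₀ e^(−k_d t_c) = 47.5 × 0.7337 = 34.85 mg/L, and at the critical point k_2 D_c = k_d L, so D_c = (0.241/1.32) × 34.85 = 6.363 mg/L.
Minimum DO = C_s − D_c = 9.16 − 6.363 = 2.797 mg/L.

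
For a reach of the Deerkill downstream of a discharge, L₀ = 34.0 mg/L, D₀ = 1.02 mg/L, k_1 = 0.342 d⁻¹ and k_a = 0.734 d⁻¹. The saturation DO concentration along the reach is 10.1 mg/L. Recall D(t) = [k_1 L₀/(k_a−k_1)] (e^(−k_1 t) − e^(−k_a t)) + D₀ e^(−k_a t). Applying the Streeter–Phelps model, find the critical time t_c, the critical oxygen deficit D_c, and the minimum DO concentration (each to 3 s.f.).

t_c ≈ 1.86 d; D_c ≈ 8.39 mg/L; min DO ≈ 1.71 mg/L

At the critical point dD/dt = 0, so k_1 L₀ e^(−k_1 t) = k_a D. Substituting D(t) from the Streeter–Phelps equation and solving for t gives
t_c = ln[(k_a/k_1)(1 − D₀(k_a−k_1)/(k_1 L₀))] / (k_a−k_1).
Here k_a−k_1 = 0.3920 d⁻¹ and 1 − D₀(k_a−k_1)/(k_1 L₀) = 1 − 1.02×0.3920/(0.342×34.0) = 0.9656, so
t_c = ln(2.146 × 0.9656) / 0.3920 = 0.7287 / 0.3920 = 1.859 d.
D_c = (k_1/k_a) L₀ e^(−k_1 t_c) = (0.342/0.734) × 34.0 × e^(−0.342×1.859) = 0.4659 × 34.0 × 0.5295 = 8.389 mg/L.
Minimum DO = C_s − D_c = 10.1 − 8.389 = 1.711 mg/L.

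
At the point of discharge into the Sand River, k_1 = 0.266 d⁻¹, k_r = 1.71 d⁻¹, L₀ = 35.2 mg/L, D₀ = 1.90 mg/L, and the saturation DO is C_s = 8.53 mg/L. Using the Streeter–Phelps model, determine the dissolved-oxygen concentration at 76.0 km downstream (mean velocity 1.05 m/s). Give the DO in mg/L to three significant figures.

DO ≈ 4.44 mg/L

Travel time t = x/v = 76.0 km / (1.05 m/s) = 76000 m / 1.05 m/s = 72380 s = 0.8377 d.
k_1 L₀/(k_r−k_1) = 0.266×35.2/(1.71−0.266) = 9.363/1.444 = 6.484 mg/L.
e^(−k_1 t) = e^(−0.266×0.8377) = 0.8002; e^(−k_r t) = e^(−1.71×0.8377) = 0.2387.
D = 6.484 × (0.8002 − 0.2387) + 1.90 × 0.2387 = 3.641 + 0.4535 = 4.095 mg/L.
DO = C_s − D = 8.53 − 4.095 = 4.435 mg/L.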